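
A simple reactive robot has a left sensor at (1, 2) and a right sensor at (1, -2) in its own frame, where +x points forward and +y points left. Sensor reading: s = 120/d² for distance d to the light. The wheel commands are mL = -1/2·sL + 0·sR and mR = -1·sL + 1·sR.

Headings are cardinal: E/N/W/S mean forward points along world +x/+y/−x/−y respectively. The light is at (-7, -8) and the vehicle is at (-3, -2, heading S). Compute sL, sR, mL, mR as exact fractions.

120/61 120/29 -60/61 3840/1769

left sensor world pos  = (-1, -3); dL² = 61
right sensor world pos = (-5, -3); dR² = 29
sL = 120/61 = 120/61
sR = 120/29 = 120/29
mL = -1/2·sL + 0·sR = -60/61
mR = -1·sL + 1·sR = 3840/1769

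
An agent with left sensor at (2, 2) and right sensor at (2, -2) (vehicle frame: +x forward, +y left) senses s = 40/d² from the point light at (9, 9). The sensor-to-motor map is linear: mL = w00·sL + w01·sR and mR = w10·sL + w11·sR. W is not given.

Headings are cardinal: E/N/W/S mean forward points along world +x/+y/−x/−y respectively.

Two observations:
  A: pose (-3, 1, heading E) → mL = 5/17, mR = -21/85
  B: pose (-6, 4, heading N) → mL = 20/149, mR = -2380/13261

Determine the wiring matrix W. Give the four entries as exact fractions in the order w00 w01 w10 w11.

1 0 -1/2 -1/2

obs A: pose=(-3,1,E) → sL=5/17, sR=1/5, mL=5/17, mR=-21/85
obs B: pose=(-6,4,N) → sL=20/149, sR=20/89, mL=20/149, mR=-2380/13261
sensor matrix S = [[5/17, 1/5], [20/149, 20/89]]; det S = 8848/225437
solve [mL_A; mL_B] = S·[w00; w01] and [mR_A; mR_B] = S·[w10; w11]:
  w00 = 1, w01 = 0, w10 = -1/2, w11 = -1/2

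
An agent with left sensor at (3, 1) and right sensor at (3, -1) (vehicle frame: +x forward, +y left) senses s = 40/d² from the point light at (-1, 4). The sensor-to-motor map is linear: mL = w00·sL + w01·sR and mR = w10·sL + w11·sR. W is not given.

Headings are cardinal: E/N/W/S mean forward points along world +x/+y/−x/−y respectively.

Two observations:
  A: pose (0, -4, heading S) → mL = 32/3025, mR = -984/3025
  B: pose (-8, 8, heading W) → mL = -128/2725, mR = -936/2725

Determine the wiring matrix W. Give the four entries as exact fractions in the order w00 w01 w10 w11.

obs A: pose=(0,-4,S) → sL=8/25, sR=40/121, mL=32/3025, mR=-984/3025
obs B: pose=(-8,8,W) → sL=40/109, sR=8/25, mL=-128/2725, mR=-936/2725
sensor matrix S = [[8/25, 40/121], [40/109, 8/25]]; det S = -155904/8243125
solve [mL_A; mL_B] = S·[w00; w01] and [mR_A; mR_B] = S·[w10; w11]:
  w00 = -1, w01 = 1, w10 = -1/2, w11 = -1/2

-1 1 -1/2 -1/2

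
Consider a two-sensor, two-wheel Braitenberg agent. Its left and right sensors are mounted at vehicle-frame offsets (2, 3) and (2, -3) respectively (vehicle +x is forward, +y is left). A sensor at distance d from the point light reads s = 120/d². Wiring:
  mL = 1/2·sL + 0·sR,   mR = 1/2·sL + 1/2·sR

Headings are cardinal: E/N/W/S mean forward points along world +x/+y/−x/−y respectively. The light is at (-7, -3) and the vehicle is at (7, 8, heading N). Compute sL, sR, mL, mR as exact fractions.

left sensor world pos  = (4, 10); dL² = 290
right sensor world pos = (10, 10); dR² = 458
sL = 120/290 = 12/29
sR = 120/458 = 60/229
mL = 1/2·sL + 0·sR = 6/29
mR = 1/2·sL + 1/2·sR = 2244/6641

12/29 60/229 6/29 2244/6641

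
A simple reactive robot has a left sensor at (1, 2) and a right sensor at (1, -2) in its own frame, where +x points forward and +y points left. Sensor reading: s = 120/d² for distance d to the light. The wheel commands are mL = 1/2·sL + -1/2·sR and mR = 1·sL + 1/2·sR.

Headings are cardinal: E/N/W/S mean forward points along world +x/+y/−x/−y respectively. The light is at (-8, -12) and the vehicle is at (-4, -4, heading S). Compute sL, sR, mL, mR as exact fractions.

left sensor world pos  = (-2, -5); dL² = 85
right sensor world pos = (-6, -5); dR² = 53
sL = 120/85 = 24/17
sR = 120/53 = 120/53
mL = 1/2·sL + -1/2·sR = -384/901
mR = 1·sL + 1/2·sR = 2292/901

24/17 120/53 -384/901 2292/901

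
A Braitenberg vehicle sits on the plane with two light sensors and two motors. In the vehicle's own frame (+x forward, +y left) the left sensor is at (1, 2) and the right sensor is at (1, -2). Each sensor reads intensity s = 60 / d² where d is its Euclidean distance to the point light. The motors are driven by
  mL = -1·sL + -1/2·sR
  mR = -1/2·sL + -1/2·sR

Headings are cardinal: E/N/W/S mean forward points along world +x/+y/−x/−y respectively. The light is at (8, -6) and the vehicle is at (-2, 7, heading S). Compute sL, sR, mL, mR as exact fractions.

15/52 5/24 -245/624 -155/624

left sensor world pos  = (0, 6); dL² = 208
right sensor world pos = (-4, 6); dR² = 288
sL = 60/208 = 15/52
sR = 60/288 = 5/24
mL = -1·sL + -1/2·sR = -245/624
mR = -1/2·sL + -1/2·sR = -155/624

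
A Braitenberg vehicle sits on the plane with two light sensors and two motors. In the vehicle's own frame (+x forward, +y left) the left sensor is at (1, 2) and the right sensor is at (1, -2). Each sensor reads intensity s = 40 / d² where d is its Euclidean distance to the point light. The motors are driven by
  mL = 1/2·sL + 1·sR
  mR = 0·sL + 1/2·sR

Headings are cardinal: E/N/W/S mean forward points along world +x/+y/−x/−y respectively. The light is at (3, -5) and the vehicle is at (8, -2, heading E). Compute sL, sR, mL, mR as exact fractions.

left sensor world pos  = (9, 0); dL² = 61
right sensor world pos = (9, -4); dR² = 37
sL = 40/61 = 40/61
sR = 40/37 = 40/37
mL = 1/2·sL + 1·sR = 3180/2257
mR = 0·sL + 1/2·sR = 20/37

40/61 40/37 3180/2257 20/37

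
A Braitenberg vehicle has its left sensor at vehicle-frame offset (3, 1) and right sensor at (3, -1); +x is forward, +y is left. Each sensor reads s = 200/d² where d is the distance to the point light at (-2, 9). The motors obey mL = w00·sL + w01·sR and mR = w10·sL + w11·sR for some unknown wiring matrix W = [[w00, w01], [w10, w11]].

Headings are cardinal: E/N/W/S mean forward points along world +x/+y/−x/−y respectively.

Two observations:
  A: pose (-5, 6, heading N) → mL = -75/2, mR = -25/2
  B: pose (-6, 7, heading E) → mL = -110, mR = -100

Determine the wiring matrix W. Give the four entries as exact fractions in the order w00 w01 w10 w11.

obs A: pose=(-5,6,N) → sL=25/2, sR=50, mL=-75/2, mR=-25/2
obs B: pose=(-6,7,E) → sL=100, sR=20, mL=-110, mR=-100
sensor matrix S = [[25/2, 50], [100, 20]]; det S = -4750
solve [mL_A; mL_B] = S·[w00; w01] and [mR_A; mR_B] = S·[w10; w11]:
  w00 = -1, w01 = -1/2, w10 = -1, w11 = 0

-1 -1/2 -1 0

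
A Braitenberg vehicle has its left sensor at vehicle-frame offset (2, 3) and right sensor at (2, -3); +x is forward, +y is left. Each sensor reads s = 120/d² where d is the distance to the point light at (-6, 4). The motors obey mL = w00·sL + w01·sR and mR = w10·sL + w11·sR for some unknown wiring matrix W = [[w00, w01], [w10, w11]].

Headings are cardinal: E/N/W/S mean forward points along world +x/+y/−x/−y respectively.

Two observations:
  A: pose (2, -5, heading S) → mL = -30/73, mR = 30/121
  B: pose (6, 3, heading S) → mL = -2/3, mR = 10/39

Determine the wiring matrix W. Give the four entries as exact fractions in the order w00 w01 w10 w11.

obs A: pose=(2,-5,S) → sL=60/121, sR=60/73, mL=-30/73, mR=30/121
obs B: pose=(6,3,S) → sL=20/39, sR=4/3, mL=-2/3, mR=10/39
sensor matrix S = [[60/121, 60/73], [20/39, 4/3]]; det S = 27520/114829
solve [mL_A; mL_B] = S·[w00; w01] and [mR_A; mR_B] = S·[w10; w11]:
  w00 = 0, w01 = -1/2, w10 = 1/2, w11 = 0

0 -1/2 1/2 0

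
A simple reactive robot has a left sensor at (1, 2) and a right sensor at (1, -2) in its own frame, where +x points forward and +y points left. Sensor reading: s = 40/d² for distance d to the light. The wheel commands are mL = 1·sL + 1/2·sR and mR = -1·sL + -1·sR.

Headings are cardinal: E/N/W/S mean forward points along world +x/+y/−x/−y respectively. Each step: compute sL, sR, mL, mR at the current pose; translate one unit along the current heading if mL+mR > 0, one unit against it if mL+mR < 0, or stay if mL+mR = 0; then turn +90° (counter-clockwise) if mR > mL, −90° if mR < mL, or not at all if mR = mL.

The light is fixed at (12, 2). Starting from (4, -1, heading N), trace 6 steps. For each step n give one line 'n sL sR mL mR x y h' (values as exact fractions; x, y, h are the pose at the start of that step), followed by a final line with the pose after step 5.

n=0: pose=(4,-1,N); sL=5/13, sR=1; mL=23/26, mR=-18/13; mL+mR=-1/2 → advance -1; mR−mL=-59/26 → turn -1·90°
n=1: pose=(4,-2,E); sL=40/53, sR=8/17; mL=892/901, mR=-1104/901; mL+mR=-4/17 → advance -1; mR−mL=-1996/901 → turn -1·90°
n=2: pose=(3,-2,S); sL=20/37, sR=20/73; mL=1830/2701, mR=-2200/2701; mL+mR=-10/73 → advance -1; mR−mL=-4030/2701 → turn -1·90°
n=3: pose=(3,-1,W); sL=8/25, sR=40/101; mL=1308/2525, mR=-1808/2525; mL+mR=-20/101 → advance -1; mR−mL=-3116/2525 → turn -1·90°
n=4: pose=(4,-1,N); sL=5/13, sR=1; mL=23/26, mR=-18/13; mL+mR=-1/2 → advance -1; mR−mL=-59/26 → turn -1·90°
n=5: pose=(4,-2,E); sL=40/53, sR=8/17; mL=892/901, mR=-1104/901; mL+mR=-4/17 → advance -1; mR−mL=-1996/901 → turn -1·90°

0 5/13 1 23/26 -18/13 4 -1 N
1 40/53 8/17 892/901 -1104/901 4 -2 E
2 20/37 20/73 1830/2701 -2200/2701 3 -2 S
3 8/25 40/101 1308/2525 -1808/2525 3 -1 W
4 5/13 1 23/26 -18/13 4 -1 N
5 40/53 8/17 892/901 -1104/901 4 -2 E
final 3 -2 S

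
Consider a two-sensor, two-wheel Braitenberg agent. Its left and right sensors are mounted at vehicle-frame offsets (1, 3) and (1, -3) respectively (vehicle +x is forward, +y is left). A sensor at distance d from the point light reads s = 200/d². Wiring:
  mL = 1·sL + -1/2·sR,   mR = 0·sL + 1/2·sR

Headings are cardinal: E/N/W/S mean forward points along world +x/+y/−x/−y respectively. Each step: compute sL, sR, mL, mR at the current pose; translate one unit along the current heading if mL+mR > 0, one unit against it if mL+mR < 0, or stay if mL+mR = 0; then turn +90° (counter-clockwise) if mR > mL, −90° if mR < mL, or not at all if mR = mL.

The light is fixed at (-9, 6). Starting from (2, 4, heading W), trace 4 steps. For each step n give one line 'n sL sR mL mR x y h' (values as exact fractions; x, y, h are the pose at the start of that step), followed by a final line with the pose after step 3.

0 8/5 200/101 308/505 100/101 2 4 W
1 100/89 100/29 -1550/2581 50/29 1 4 S
2 200/121 200/157 19300/18997 100/157 1 3 E
3 50/53 5/2 -65/212 5/4 2 3 S
final 2 2 E

n=0: pose=(2,4,W); sL=8/5, sR=200/101; mL=308/505, mR=100/101; mL+mR=8/5 → advance +1; mR−mL=192/505 → turn +1·90°
n=1: pose=(1,4,S); sL=100/89, sR=100/29; mL=-1550/2581, mR=50/29; mL+mR=100/89 → advance +1; mR−mL=6000/2581 → turn +1·90°
n=2: pose=(1,3,E); sL=200/121, sR=200/157; mL=19300/18997, mR=100/157; mL+mR=200/121 → advance +1; mR−mL=-7200/18997 → turn -1·90°
n=3: pose=(2,3,S); sL=50/53, sR=5/2; mL=-65/212, mR=5/4; mL+mR=50/53 → advance +1; mR−mL=165/106 → turn +1·90°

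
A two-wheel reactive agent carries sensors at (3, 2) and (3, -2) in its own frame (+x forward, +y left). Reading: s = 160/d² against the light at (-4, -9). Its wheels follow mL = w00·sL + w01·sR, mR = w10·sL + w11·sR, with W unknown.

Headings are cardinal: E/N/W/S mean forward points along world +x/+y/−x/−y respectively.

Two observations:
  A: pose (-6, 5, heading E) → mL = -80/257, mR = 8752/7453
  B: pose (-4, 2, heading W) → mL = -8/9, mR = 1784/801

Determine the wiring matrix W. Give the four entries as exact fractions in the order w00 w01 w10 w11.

obs A: pose=(-6,5,E) → sL=160/257, sR=32/29, mL=-80/257, mR=8752/7453
obs B: pose=(-4,2,W) → sL=16/9, sR=80/89, mL=-8/9, mR=1784/801
sensor matrix S = [[160/257, 32/29], [16/9, 80/89]]; det S = -8370176/5969853
solve [mL_A; mL_B] = S·[w00; w01] and [mR_A; mR_B] = S·[w10; w11]:
  w00 = -1/2, w01 = 0, w10 = 1, w11 = 1/2

-1/2 0 1 1/2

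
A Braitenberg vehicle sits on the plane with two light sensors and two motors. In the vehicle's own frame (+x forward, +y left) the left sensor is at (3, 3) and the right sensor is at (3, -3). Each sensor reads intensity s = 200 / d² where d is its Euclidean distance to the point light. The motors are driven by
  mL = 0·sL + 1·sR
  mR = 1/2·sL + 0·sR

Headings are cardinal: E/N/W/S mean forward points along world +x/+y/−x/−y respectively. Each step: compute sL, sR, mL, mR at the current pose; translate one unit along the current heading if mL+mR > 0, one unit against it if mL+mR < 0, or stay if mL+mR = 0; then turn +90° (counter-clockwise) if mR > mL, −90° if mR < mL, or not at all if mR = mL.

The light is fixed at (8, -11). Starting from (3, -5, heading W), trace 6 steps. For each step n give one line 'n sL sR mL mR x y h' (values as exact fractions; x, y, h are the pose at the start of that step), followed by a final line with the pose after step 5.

0 200/73 40/29 40/29 100/73 3 -5 W
1 100/81 20/9 20/9 50/81 2 -5 N
2 200/109 8 8 100/109 2 -4 E
3 10 5/2 5/2 5 3 -4 S
4 40/17 200/13 200/13 20/17 3 -5 E
5 20 100/29 100/29 10 4 -5 S
final 4 -6 E

n=0: pose=(3,-5,W); sL=200/73, sR=40/29; mL=40/29, mR=100/73; mL+mR=5820/2117 → advance +1; mR−mL=-20/2117 → turn -1·90°
n=1: pose=(2,-5,N); sL=100/81, sR=20/9; mL=20/9, mR=50/81; mL+mR=230/81 → advance +1; mR−mL=-130/81 → turn -1·90°
n=2: pose=(2,-4,E); sL=200/109, sR=8; mL=8, mR=100/109; mL+mR=972/109 → advance +1; mR−mL=-772/109 → turn -1·90°
n=3: pose=(3,-4,S); sL=10, sR=5/2; mL=5/2, mR=5; mL+mR=15/2 → advance +1; mR−mL=5/2 → turn +1·90°
n=4: pose=(3,-5,E); sL=40/17, sR=200/13; mL=200/13, mR=20/17; mL+mR=3660/221 → advance +1; mR−mL=-3140/221 → turn -1·90°
n=5: pose=(4,-5,S); sL=20, sR=100/29; mL=100/29, mR=10; mL+mR=390/29 → advance +1; mR−mL=190/29 → turn +1·90°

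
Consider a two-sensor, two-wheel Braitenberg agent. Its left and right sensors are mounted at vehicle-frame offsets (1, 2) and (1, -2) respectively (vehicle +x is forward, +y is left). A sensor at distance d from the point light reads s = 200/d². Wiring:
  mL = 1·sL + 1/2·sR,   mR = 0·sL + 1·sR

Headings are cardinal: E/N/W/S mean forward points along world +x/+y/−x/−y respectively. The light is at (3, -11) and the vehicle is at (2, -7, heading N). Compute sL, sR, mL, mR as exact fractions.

100/17 100/13 2150/221 100/13

left sensor world pos  = (0, -6); dL² = 34
right sensor world pos = (4, -6); dR² = 26
sL = 200/34 = 100/17
sR = 200/26 = 100/13
mL = 1·sL + 1/2·sR = 2150/221
mR = 0·sL + 1·sR = 100/13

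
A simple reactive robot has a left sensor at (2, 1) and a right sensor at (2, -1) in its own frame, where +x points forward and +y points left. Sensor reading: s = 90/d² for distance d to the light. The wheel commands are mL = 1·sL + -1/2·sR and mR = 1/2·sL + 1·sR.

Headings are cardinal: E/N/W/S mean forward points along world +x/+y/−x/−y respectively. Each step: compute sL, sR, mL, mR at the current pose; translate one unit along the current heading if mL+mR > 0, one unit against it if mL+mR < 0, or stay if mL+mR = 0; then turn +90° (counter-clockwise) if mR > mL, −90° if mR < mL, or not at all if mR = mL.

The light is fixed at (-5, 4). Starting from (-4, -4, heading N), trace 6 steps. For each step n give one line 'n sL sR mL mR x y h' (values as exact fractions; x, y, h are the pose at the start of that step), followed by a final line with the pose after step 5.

n=0: pose=(-4,-4,N); sL=5/2, sR=9/4; mL=11/8, mR=7/2; mL+mR=39/8 → advance +1; mR−mL=17/8 → turn +1·90°
n=1: pose=(-4,-3,W); sL=18/13, sR=90/37; mL=81/481, mR=1503/481; mL+mR=1584/481 → advance +1; mR−mL=1422/481 → turn +1·90°
n=2: pose=(-5,-3,S); sL=45/41, sR=45/41; mL=45/82, mR=135/82; mL+mR=90/41 → advance +1; mR−mL=45/41 → turn +1·90°
n=3: pose=(-5,-4,E); sL=90/53, sR=18/17; mL=1053/901, mR=1719/901; mL+mR=2772/901 → advance +1; mR−mL=666/901 → turn +1·90°
n=4: pose=(-4,-4,N); sL=5/2, sR=9/4; mL=11/8, mR=7/2; mL+mR=39/8 → advance +1; mR−mL=17/8 → turn +1·90°
n=5: pose=(-4,-3,W); sL=18/13, sR=90/37; mL=81/481, mR=1503/481; mL+mR=1584/481 → advance +1; mR−mL=1422/481 → turn +1·90°

0 5/2 9/4 11/8 7/2 -4 -4 N
1 18/13 90/37 81/481 1503/481 -4 -3 W
2 45/41 45/41 45/82 135/82 -5 -3 S
3 90/53 18/17 1053/901 1719/901 -5 -4 E
4 5/2 9/4 11/8 7/2 -4 -4 N
5 18/13 90/37 81/481 1503/481 -4 -3 W
final -5 -3 S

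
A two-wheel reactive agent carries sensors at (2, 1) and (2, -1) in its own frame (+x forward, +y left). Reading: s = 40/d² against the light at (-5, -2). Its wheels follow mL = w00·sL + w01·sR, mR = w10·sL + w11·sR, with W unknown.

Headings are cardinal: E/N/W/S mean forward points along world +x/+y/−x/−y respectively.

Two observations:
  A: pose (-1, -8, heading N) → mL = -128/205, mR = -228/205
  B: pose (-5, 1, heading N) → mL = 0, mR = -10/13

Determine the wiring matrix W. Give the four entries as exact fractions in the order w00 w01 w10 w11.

-1 1 -1 1/2

obs A: pose=(-1,-8,N) → sL=8/5, sR=40/41, mL=-128/205, mR=-228/205
obs B: pose=(-5,1,N) → sL=20/13, sR=20/13, mL=0, mR=-10/13
sensor matrix S = [[8/5, 40/41], [20/13, 20/13]]; det S = 512/533
solve [mL_A; mL_B] = S·[w00; w01] and [mR_A; mR_B] = S·[w10; w11]:
  w00 = -1, w01 = 1, w10 = -1, w11 = 1/2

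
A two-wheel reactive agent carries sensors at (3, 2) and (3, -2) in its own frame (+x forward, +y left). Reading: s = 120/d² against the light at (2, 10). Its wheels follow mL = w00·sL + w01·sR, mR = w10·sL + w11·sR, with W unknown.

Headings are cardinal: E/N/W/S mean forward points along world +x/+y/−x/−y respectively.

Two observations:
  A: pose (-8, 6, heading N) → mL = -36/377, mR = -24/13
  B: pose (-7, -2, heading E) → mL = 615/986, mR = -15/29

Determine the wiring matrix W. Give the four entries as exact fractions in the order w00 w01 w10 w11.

1 -1/2 0 -1

obs A: pose=(-8,6,N) → sL=24/29, sR=24/13, mL=-36/377, mR=-24/13
obs B: pose=(-7,-2,E) → sL=15/17, sR=15/29, mL=615/986, mR=-15/29
sensor matrix S = [[24/29, 24/13], [15/17, 15/29]]; det S = -223200/185861
solve [mL_A; mL_B] = S·[w00; w01] and [mR_A; mR_B] = S·[w10; w11]:
  w00 = 1, w01 = -1/2, w10 = 0, w11 = -1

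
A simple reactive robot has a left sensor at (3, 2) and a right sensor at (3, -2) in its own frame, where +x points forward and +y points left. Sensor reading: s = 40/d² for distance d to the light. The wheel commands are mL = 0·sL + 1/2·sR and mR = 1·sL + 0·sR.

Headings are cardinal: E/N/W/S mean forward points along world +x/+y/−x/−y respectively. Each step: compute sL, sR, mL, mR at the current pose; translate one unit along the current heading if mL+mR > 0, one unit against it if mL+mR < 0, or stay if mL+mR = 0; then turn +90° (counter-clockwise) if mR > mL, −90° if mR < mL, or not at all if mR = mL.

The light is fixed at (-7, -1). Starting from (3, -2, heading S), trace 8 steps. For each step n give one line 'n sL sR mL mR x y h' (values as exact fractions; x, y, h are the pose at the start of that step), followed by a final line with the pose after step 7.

0 1/4 1/2 1/4 1/4 3 -2 S
1 40/169 40/89 20/89 40/169 3 -3 S
2 4/17 20/97 10/97 4/17 3 -4 E
3 40/81 40/169 20/169 40/81 4 -4 N
4 1/2 5/8 5/16 1/2 4 -3 W
5 40/169 40/89 20/89 40/169 3 -3 S
6 4/17 20/97 10/97 4/17 3 -4 E
7 40/81 40/169 20/169 40/81 4 -4 N
final 4 -3 W

n=0: pose=(3,-2,S); sL=1/4, sR=1/2; mL=1/4, mR=1/4; mL+mR=1/2 → advance +1; mR−mL=0 → turn +0·90°
n=1: pose=(3,-3,S); sL=40/169, sR=40/89; mL=20/89, mR=40/169; mL+mR=6940/15041 → advance +1; mR−mL=180/15041 → turn +1·90°
n=2: pose=(3,-4,E); sL=4/17, sR=20/97; mL=10/97, mR=4/17; mL+mR=558/1649 → advance +1; mR−mL=218/1649 → turn +1·90°
n=3: pose=(4,-4,N); sL=40/81, sR=40/169; mL=20/169, mR=40/81; mL+mR=8380/13689 → advance +1; mR−mL=5140/13689 → turn +1·90°
n=4: pose=(4,-3,W); sL=1/2, sR=5/8; mL=5/16, mR=1/2; mL+mR=13/16 → advance +1; mR−mL=3/16 → turn +1·90°
n=5: pose=(3,-3,S); sL=40/169, sR=40/89; mL=20/89, mR=40/169; mL+mR=6940/15041 → advance +1; mR−mL=180/15041 → turn +1·90°
n=6: pose=(3,-4,E); sL=4/17, sR=20/97; mL=10/97, mR=4/17; mL+mR=558/1649 → advance +1; mR−mL=218/1649 → turn +1·90°
n=7: pose=(4,-4,N); sL=40/81, sR=40/169; mL=20/169, mR=40/81; mL+mR=8380/13689 → advance +1; mR−mL=5140/13689 → turn +1·90°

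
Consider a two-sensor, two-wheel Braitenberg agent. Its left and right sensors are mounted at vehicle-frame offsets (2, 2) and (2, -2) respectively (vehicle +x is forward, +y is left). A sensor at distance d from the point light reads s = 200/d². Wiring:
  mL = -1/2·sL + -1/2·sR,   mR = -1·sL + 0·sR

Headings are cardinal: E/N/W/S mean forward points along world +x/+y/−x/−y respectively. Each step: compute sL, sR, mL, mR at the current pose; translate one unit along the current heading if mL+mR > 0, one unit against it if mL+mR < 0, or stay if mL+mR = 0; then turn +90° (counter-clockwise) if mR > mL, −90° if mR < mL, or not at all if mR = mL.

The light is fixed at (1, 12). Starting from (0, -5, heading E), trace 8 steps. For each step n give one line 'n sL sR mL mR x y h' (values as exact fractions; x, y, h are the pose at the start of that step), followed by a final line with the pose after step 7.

n=0: pose=(0,-5,E); sL=100/113, sR=100/181; mL=-14700/20453, mR=-100/113; mL+mR=-32800/20453 → advance -1; mR−mL=-3400/20453 → turn -1·90°
n=1: pose=(-1,-5,S); sL=200/361, sR=200/377; mL=-73800/136097, mR=-200/361; mL+mR=-149200/136097 → advance -1; mR−mL=-1600/136097 → turn -1·90°
n=2: pose=(-1,-4,W); sL=10/17, sR=50/53; mL=-690/901, mR=-10/17; mL+mR=-1220/901 → advance -1; mR−mL=160/901 → turn +1·90°
n=3: pose=(0,-4,S); sL=8/13, sR=200/333; mL=-2632/4329, mR=-8/13; mL+mR=-5296/4329 → advance -1; mR−mL=-32/4329 → turn -1·90°
n=4: pose=(0,-3,W); sL=100/149, sR=100/89; mL=-11900/13261, mR=-100/149; mL+mR=-20800/13261 → advance -1; mR−mL=3000/13261 → turn +1·90°
n=5: pose=(1,-3,S); sL=200/293, sR=200/293; mL=-200/293, mR=-200/293; mL+mR=-400/293 → advance -1; mR−mL=0 → turn +0·90°
n=6: pose=(1,-2,S); sL=10/13, sR=10/13; mL=-10/13, mR=-10/13; mL+mR=-20/13 → advance -1; mR−mL=0 → turn +0·90°
n=7: pose=(1,-1,S); sL=200/229, sR=200/229; mL=-200/229, mR=-200/229; mL+mR=-400/229 → advance -1; mR−mL=0 → turn +0·90°

0 100/113 100/181 -14700/20453 -100/113 0 -5 E
1 200/361 200/377 -73800/136097 -200/361 -1 -5 S
2 10/17 50/53 -690/901 -10/17 -1 -4 W
3 8/13 200/333 -2632/4329 -8/13 0 -4 S
4 100/149 100/89 -11900/13261 -100/149 0 -3 W
5 200/293 200/293 -200/293 -200/293 1 -3 S
6 10/13 10/13 -10/13 -10/13 1 -2 S
7 200/229 200/229 -200/229 -200/229 1 -1 S
final 1 0 S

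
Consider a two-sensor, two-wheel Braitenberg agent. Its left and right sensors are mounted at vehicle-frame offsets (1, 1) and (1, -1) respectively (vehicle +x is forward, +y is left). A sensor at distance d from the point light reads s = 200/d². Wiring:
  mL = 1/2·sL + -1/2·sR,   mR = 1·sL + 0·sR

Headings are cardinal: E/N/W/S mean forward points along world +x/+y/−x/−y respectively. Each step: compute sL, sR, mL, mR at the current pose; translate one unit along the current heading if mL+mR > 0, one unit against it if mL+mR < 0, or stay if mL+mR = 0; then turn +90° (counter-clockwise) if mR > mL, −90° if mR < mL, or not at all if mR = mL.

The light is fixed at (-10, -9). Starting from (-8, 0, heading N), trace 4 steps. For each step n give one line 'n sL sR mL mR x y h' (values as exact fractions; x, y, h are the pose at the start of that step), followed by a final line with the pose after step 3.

n=0: pose=(-8,0,N); sL=200/101, sR=200/109; mL=800/11009, mR=200/101; mL+mR=22600/11009 → advance +1; mR−mL=21000/11009 → turn +1·90°
n=1: pose=(-8,1,W); sL=100/41, sR=100/61; mL=1000/2501, mR=100/41; mL+mR=7100/2501 → advance +1; mR−mL=5100/2501 → turn +1·90°
n=2: pose=(-9,1,S); sL=40/17, sR=200/81; mL=-80/1377, mR=40/17; mL+mR=3160/1377 → advance +1; mR−mL=3320/1377 → turn +1·90°
n=3: pose=(-9,0,E); sL=25/13, sR=50/17; mL=-225/442, mR=25/13; mL+mR=625/442 → advance +1; mR−mL=1075/442 → turn +1·90°

0 200/101 200/109 800/11009 200/101 -8 0 N
1 100/41 100/61 1000/2501 100/41 -8 1 W
2 40/17 200/81 -80/1377 40/17 -9 1 S
3 25/13 50/17 -225/442 25/13 -9 0 E
final -8 0 N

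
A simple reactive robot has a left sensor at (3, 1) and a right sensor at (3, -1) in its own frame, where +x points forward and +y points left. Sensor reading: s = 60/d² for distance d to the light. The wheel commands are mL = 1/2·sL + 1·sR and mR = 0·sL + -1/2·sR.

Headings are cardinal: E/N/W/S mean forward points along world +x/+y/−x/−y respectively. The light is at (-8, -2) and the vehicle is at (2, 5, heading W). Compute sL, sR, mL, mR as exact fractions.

left sensor world pos  = (-1, 4); dL² = 85
right sensor world pos = (-1, 6); dR² = 113
sL = 60/85 = 12/17
sR = 60/113 = 60/113
mL = 1/2·sL + 1·sR = 1698/1921
mR = 0·sL + -1/2·sR = -30/113

12/17 60/113 1698/1921 -30/113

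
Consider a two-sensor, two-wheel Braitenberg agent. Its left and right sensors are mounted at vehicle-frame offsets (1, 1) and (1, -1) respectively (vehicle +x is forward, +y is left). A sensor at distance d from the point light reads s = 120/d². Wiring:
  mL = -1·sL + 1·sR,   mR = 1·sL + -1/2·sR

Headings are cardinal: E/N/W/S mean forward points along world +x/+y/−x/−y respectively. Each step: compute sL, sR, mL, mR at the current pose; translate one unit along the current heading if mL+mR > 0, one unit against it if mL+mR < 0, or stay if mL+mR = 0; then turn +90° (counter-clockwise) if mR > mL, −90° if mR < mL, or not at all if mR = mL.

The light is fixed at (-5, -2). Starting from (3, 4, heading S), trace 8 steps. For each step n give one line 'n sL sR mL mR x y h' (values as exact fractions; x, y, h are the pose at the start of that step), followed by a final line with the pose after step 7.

0 60/53 60/37 960/1961 630/1961 3 4 S
1 24/13 24/17 -96/221 252/221 3 3 W
2 3/2 30/13 21/26 9/26 2 3 S
3 8/3 120/61 -128/183 308/183 2 2 W
4 60/29 60/17 720/493 150/493 1 2 S
5 120/29 120/41 -1440/1189 3180/1189 1 1 W
6 3 6 3 0 0 1 S
7 120/17 24/5 -192/85 396/85 0 0 W
final -1 0 S

n=0: pose=(3,4,S); sL=60/53, sR=60/37; mL=960/1961, mR=630/1961; mL+mR=30/37 → advance +1; mR−mL=-330/1961 → turn -1·90°
n=1: pose=(3,3,W); sL=24/13, sR=24/17; mL=-96/221, mR=252/221; mL+mR=12/17 → advance +1; mR−mL=348/221 → turn +1·90°
n=2: pose=(2,3,S); sL=3/2, sR=30/13; mL=21/26, mR=9/26; mL+mR=15/13 → advance +1; mR−mL=-6/13 → turn -1·90°
n=3: pose=(2,2,W); sL=8/3, sR=120/61; mL=-128/183, mR=308/183; mL+mR=60/61 → advance +1; mR−mL=436/183 → turn +1·90°
n=4: pose=(1,2,S); sL=60/29, sR=60/17; mL=720/493, mR=150/493; mL+mR=30/17 → advance +1; mR−mL=-570/493 → turn -1·90°
n=5: pose=(1,1,W); sL=120/29, sR=120/41; mL=-1440/1189, mR=3180/1189; mL+mR=60/41 → advance +1; mR−mL=4620/1189 → turn +1·90°
n=6: pose=(0,1,S); sL=3, sR=6; mL=3, mR=0; mL+mR=3 → advance +1; mR−mL=-3 → turn -1·90°
n=7: pose=(0,0,W); sL=120/17, sR=24/5; mL=-192/85, mR=396/85; mL+mR=12/5 → advance +1; mR−mL=588/85 → turn +1·90°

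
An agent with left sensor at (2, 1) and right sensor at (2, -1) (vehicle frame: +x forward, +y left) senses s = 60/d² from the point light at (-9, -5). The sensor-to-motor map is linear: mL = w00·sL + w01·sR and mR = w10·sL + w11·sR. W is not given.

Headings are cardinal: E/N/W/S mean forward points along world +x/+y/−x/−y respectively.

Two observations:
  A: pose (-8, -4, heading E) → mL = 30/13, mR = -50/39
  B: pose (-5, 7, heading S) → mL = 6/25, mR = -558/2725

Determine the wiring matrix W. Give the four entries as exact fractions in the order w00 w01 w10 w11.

obs A: pose=(-8,-4,E) → sL=60/13, sR=20/3, mL=30/13, mR=-50/39
obs B: pose=(-5,7,S) → sL=12/25, sR=60/109, mL=6/25, mR=-558/2725
sensor matrix S = [[60/13, 20/3], [12/25, 60/109]]; det S = -4672/7085
solve [mL_A; mL_B] = S·[w00; w01] and [mR_A; mR_B] = S·[w10; w11]:
  w00 = 1/2, w01 = 0, w10 = -1, w11 = 1/2

1/2 0 -1 1/2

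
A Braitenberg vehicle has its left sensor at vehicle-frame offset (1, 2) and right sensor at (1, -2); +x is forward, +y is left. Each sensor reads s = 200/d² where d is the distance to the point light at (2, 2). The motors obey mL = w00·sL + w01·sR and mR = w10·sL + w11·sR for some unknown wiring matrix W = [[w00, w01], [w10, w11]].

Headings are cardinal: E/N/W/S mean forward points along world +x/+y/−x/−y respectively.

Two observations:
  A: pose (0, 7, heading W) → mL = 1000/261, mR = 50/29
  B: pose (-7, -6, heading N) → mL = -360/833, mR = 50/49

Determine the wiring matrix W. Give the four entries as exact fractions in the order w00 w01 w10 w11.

obs A: pose=(0,7,W) → sL=100/9, sR=100/29, mL=1000/261, mR=50/29
obs B: pose=(-7,-6,N) → sL=20/17, sR=100/49, mL=-360/833, mR=50/49
sensor matrix S = [[100/9, 100/29], [20/17, 100/49]]; det S = 4048000/217413
solve [mL_A; mL_B] = S·[w00; w01] and [mR_A; mR_B] = S·[w10; w11]:
  w00 = 1/2, w01 = -1/2, w10 = 0, w11 = 1/2

1/2 -1/2 0 1/2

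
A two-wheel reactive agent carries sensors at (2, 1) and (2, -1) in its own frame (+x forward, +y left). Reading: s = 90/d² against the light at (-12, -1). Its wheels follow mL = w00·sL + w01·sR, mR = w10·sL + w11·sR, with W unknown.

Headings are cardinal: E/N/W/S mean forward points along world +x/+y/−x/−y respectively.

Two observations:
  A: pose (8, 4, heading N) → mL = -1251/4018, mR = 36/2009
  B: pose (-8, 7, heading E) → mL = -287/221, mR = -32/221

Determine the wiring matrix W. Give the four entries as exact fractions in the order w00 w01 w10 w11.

obs A: pose=(8,4,N) → sL=9/41, sR=9/49, mL=-1251/4018, mR=36/2009
obs B: pose=(-8,7,E) → sL=10/13, sR=18/17, mL=-287/221, mR=-32/221
sensor matrix S = [[9/41, 9/49], [10/13, 18/17]]; det S = 40464/443989
solve [mL_A; mL_B] = S·[w00; w01] and [mR_A; mR_B] = S·[w10; w11]:
  w00 = -1, w01 = -1/2, w10 = 1/2, w11 = -1/2

-1 -1/2 1/2 -1/2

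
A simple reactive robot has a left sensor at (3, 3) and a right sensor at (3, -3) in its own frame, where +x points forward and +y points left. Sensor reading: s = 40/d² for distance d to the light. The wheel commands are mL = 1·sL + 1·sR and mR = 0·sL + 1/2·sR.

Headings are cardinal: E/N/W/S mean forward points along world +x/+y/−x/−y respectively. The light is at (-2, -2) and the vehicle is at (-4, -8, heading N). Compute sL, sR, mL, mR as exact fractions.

20/17 4 88/17 2

left sensor world pos  = (-7, -5); dL² = 34
right sensor world pos = (-1, -5); dR² = 10
sL = 40/34 = 20/17
sR = 40/10 = 4
mL = 1·sL + 1·sR = 88/17
mR = 0·sL + 1/2·sR = 2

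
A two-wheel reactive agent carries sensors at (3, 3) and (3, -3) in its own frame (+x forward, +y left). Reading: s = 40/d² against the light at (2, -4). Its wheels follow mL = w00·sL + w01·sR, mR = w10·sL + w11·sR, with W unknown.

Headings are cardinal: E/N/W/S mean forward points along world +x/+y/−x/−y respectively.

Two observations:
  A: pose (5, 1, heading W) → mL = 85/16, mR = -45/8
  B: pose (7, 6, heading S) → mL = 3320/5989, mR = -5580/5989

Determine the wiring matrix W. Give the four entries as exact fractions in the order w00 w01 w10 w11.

1/2 1/2 -1/2 -1

obs A: pose=(5,1,W) → sL=10, sR=5/8, mL=85/16, mR=-45/8
obs B: pose=(7,6,S) → sL=40/113, sR=40/53, mL=3320/5989, mR=-5580/5989
sensor matrix S = [[10, 5/8], [40/113, 40/53]]; det S = 43875/5989
solve [mL_A; mL_B] = S·[w00; w01] and [mR_A; mR_B] = S·[w10; w11]:
  w00 = 1/2, w01 = 1/2, w10 = -1/2, w11 = -1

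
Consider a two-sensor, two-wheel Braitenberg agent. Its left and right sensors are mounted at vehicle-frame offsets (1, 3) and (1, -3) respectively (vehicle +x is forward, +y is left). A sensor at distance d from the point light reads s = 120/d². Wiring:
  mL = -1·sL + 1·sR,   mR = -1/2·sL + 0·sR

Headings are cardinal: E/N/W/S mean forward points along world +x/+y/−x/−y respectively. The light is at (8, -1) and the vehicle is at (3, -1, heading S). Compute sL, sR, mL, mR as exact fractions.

24 24/13 -288/13 -12

left sensor world pos  = (6, -2); dL² = 5
right sensor world pos = (0, -2); dR² = 65
sL = 120/5 = 24
sR = 120/65 = 24/13
mL = -1·sL + 1·sR = -288/13
mR = -1/2·sL + 0·sR = -12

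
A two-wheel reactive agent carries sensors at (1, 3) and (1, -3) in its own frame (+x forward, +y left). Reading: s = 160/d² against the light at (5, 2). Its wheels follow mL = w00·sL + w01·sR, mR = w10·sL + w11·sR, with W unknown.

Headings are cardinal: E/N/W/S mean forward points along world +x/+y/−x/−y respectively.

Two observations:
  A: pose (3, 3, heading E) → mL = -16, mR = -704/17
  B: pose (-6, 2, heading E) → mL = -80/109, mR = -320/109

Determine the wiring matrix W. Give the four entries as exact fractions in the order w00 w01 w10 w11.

0 -1/2 -1 -1

obs A: pose=(3,3,E) → sL=160/17, sR=32, mL=-16, mR=-704/17
obs B: pose=(-6,2,E) → sL=160/109, sR=160/109, mL=-80/109, mR=-320/109
sensor matrix S = [[160/17, 32], [160/109, 160/109]]; det S = -61440/1853
solve [mL_A; mL_B] = S·[w00; w01] and [mR_A; mR_B] = S·[w10; w11]:
  w00 = 0, w01 = -1/2, w10 = -1, w11 = -1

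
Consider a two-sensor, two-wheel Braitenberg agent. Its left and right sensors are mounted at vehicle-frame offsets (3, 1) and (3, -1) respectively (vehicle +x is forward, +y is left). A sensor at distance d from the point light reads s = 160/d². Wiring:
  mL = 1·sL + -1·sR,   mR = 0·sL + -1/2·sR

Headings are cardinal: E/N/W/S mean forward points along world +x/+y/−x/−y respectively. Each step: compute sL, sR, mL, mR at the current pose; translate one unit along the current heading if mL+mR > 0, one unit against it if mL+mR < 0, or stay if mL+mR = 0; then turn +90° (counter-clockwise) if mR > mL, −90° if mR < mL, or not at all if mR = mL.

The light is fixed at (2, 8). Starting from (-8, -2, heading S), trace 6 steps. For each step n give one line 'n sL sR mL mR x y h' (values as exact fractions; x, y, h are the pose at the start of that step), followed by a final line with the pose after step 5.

n=0: pose=(-8,-2,S); sL=16/25, sR=16/29; mL=64/725, mR=-8/29; mL+mR=-136/725 → advance -1; mR−mL=-264/725 → turn -1·90°
n=1: pose=(-8,-1,W); sL=160/269, sR=160/233; mL=-5760/62677, mR=-80/233; mL+mR=-27280/62677 → advance -1; mR−mL=-15760/62677 → turn -1·90°
n=2: pose=(-7,-1,N); sL=20/17, sR=8/5; mL=-36/85, mR=-4/5; mL+mR=-104/85 → advance -1; mR−mL=-32/85 → turn -1·90°
n=3: pose=(-7,-2,E); sL=160/117, sR=160/157; mL=6400/18369, mR=-80/157; mL+mR=-2960/18369 → advance -1; mR−mL=-15760/18369 → turn -1·90°
n=4: pose=(-8,-2,S); sL=16/25, sR=16/29; mL=64/725, mR=-8/29; mL+mR=-136/725 → advance -1; mR−mL=-264/725 → turn -1·90°
n=5: pose=(-8,-1,W); sL=160/269, sR=160/233; mL=-5760/62677, mR=-80/233; mL+mR=-27280/62677 → advance -1; mR−mL=-15760/62677 → turn -1·90°

0 16/25 16/29 64/725 -8/29 -8 -2 S
1 160/269 160/233 -5760/62677 -80/233 -8 -1 W
2 20/17 8/5 -36/85 -4/5 -7 -1 N
3 160/117 160/157 6400/18369 -80/157 -7 -2 E
4 16/25 16/29 64/725 -8/29 -8 -2 S
5 160/269 160/233 -5760/62677 -80/233 -8 -1 W
final -7 -1 N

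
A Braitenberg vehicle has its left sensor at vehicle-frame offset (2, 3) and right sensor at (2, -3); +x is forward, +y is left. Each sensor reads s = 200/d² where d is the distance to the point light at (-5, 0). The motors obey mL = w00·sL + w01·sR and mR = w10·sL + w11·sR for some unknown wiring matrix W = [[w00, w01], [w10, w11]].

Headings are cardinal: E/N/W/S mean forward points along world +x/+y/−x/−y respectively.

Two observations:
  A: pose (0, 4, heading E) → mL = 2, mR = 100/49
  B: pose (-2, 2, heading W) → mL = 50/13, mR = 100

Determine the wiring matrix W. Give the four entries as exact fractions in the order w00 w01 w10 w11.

0 1/2 1 0

obs A: pose=(0,4,E) → sL=100/49, sR=4, mL=2, mR=100/49
obs B: pose=(-2,2,W) → sL=100, sR=100/13, mL=50/13, mR=100
sensor matrix S = [[100/49, 4], [100, 100/13]]; det S = -244800/637
solve [mL_A; mL_B] = S·[w00; w01] and [mR_A; mR_B] = S·[w10; w11]:
  w00 = 0, w01 = 1/2, w10 = 1, w11 = 0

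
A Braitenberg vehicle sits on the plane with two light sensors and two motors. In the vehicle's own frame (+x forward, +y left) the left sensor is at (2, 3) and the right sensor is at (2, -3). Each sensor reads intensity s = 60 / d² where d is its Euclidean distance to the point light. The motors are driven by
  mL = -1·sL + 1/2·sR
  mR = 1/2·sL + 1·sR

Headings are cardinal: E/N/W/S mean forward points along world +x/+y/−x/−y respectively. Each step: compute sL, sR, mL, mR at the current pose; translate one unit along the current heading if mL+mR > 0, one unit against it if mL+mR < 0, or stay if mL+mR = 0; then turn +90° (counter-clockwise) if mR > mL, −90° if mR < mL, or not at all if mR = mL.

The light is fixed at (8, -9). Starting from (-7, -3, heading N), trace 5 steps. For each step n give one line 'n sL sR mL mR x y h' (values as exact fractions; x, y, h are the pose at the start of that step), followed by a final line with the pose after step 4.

n=0: pose=(-7,-3,N); sL=15/97, sR=15/52; mL=-105/10088, mR=1845/5044; mL+mR=3585/10088 → advance +1; mR−mL=3795/10088 → turn +1·90°
n=1: pose=(-7,-2,W); sL=12/61, sR=60/389; mL=-2838/23729, mR=5994/23729; mL+mR=3156/23729 → advance +1; mR−mL=8832/23729 → turn +1·90°
n=2: pose=(-8,-2,S); sL=30/97, sR=30/193; mL=-4335/18721, mR=5805/18721; mL+mR=1470/18721 → advance +1; mR−mL=10140/18721 → turn +1·90°
n=3: pose=(-8,-3,E); sL=60/277, sR=12/41; mL=-798/11357, mR=4554/11357; mL+mR=3756/11357 → advance +1; mR−mL=5352/11357 → turn +1·90°
n=4: pose=(-7,-3,N); sL=15/97, sR=15/52; mL=-105/10088, mR=1845/5044; mL+mR=3585/10088 → advance +1; mR−mL=3795/10088 → turn +1·90°

0 15/97 15/52 -105/10088 1845/5044 -7 -3 N
1 12/61 60/389 -2838/23729 5994/23729 -7 -2 W
2 30/97 30/193 -4335/18721 5805/18721 -8 -2 S
3 60/277 12/41 -798/11357 4554/11357 -8 -3 E
4 15/97 15/52 -105/10088 1845/5044 -7 -3 N
final -7 -2 W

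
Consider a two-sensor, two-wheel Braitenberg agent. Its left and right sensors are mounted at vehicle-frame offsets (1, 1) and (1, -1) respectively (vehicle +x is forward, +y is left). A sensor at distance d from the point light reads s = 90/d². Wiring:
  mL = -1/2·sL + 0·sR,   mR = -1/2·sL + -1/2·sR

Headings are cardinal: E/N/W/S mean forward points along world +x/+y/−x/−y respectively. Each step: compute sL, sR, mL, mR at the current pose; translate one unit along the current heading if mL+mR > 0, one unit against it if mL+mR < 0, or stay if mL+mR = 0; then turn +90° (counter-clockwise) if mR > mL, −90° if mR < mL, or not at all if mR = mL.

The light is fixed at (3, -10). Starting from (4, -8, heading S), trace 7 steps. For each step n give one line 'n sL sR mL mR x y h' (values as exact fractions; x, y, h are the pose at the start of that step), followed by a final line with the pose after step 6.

n=0: pose=(4,-8,S); sL=18, sR=90; mL=-9, mR=-54; mL+mR=-63 → advance -1; mR−mL=-45 → turn -1·90°
n=1: pose=(4,-7,W); sL=45/2, sR=45/8; mL=-45/4, mR=-225/16; mL+mR=-405/16 → advance -1; mR−mL=-45/16 → turn -1·90°
n=2: pose=(5,-7,N); sL=90/17, sR=18/5; mL=-45/17, mR=-378/85; mL+mR=-603/85 → advance -1; mR−mL=-9/5 → turn -1·90°
n=3: pose=(5,-8,E); sL=5, sR=9; mL=-5/2, mR=-7; mL+mR=-19/2 → advance -1; mR−mL=-9/2 → turn -1·90°
n=4: pose=(4,-8,S); sL=18, sR=90; mL=-9, mR=-54; mL+mR=-63 → advance -1; mR−mL=-45 → turn -1·90°
n=5: pose=(4,-7,W); sL=45/2, sR=45/8; mL=-45/4, mR=-225/16; mL+mR=-405/16 → advance -1; mR−mL=-45/16 → turn -1·90°
n=6: pose=(5,-7,N); sL=90/17, sR=18/5; mL=-45/17, mR=-378/85; mL+mR=-603/85 → advance -1; mR−mL=-9/5 → turn -1·90°

0 18 90 -9 -54 4 -8 S
1 45/2 45/8 -45/4 -225/16 4 -7 W
2 90/17 18/5 -45/17 -378/85 5 -7 N
3 5 9 -5/2 -7 5 -8 E
4 18 90 -9 -54 4 -8 S
5 45/2 45/8 -45/4 -225/16 4 -7 W
6 90/17 18/5 -45/17 -378/85 5 -7 N
final 5 -8 E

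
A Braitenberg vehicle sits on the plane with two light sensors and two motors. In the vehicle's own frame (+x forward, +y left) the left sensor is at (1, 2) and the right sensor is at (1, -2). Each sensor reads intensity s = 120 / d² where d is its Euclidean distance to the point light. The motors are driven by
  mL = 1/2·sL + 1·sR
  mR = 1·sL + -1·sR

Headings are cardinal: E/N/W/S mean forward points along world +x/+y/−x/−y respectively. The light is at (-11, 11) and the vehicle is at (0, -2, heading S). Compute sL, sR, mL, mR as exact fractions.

24/73 120/277 12084/20221 -2112/20221

left sensor world pos  = (2, -3); dL² = 365
right sensor world pos = (-2, -3); dR² = 277
sL = 120/365 = 24/73
sR = 120/277 = 120/277
mL = 1/2·sL + 1·sR = 12084/20221
mR = 1·sL + -1·sR = -2112/20221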